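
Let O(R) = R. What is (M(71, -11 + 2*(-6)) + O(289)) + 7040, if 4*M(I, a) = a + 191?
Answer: 7371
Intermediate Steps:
M(I, a) = 191/4 + a/4 (M(I, a) = (a + 191)/4 = (191 + a)/4 = 191/4 + a/4)
(M(71, -11 + 2*(-6)) + O(289)) + 7040 = ((191/4 + (-11 + 2*(-6))/4) + 289) + 7040 = ((191/4 + (-11 - 12)/4) + 289) + 7040 = ((191/4 + (¼)*(-23)) + 289) + 7040 = ((191/4 - 23/4) + 289) + 7040 = (42 + 289) + 7040 = 331 + 7040 = 7371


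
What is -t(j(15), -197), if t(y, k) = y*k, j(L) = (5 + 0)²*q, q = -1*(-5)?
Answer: 24625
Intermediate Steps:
q = 5
j(L) = 125 (j(L) = (5 + 0)²*5 = 5²*5 = 25*5 = 125)
t(y, k) = k*y
-t(j(15), -197) = -(-197)*125 = -1*(-24625) = 24625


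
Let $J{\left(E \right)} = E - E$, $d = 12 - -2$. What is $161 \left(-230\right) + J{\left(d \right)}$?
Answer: $-37030$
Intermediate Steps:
$d = 14$ ($d = 12 + 2 = 14$)
$J{\left(E \right)} = 0$
$161 \left(-230\right) + J{\left(d \right)} = 161 \left(-230\right) + 0 = -37030 + 0 = -37030$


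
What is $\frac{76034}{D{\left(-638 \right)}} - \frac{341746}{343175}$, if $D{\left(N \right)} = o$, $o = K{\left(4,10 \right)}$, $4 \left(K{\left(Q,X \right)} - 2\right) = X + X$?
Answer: $\frac{3727225104}{343175} \approx 10861.0$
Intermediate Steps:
$K{\left(Q,X \right)} = 2 + \frac{X}{2}$ ($K{\left(Q,X \right)} = 2 + \frac{X + X}{4} = 2 + \frac{2 X}{4} = 2 + \frac{X}{2}$)
$o = 7$ ($o = 2 + \frac{1}{2} \cdot 10 = 2 + 5 = 7$)
$D{\left(N \right)} = 7$
$\frac{76034}{D{\left(-638 \right)}} - \frac{341746}{343175} = \frac{76034}{7} - \frac{341746}{343175} = 76034 \cdot \frac{1}{7} - \frac{341746}{343175} = 10862 - \frac{341746}{343175} = \frac{3727225104}{343175}$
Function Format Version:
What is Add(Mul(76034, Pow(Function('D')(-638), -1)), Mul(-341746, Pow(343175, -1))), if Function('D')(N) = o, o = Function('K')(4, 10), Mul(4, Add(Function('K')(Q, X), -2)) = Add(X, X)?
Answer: Rational(3727225104, 343175) ≈ 10861.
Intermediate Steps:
Function('K')(Q, X) = Add(2, Mul(Rational(1, 2), X)) (Function('K')(Q, X) = Add(2, Mul(Rational(1, 4), Add(X, X))) = Add(2, Mul(Rational(1, 4), Mul(2, X))) = Add(2, Mul(Rational(1, 2), X)))
o = 7 (o = Add(2, Mul(Rational(1, 2), 10)) = Add(2, 5) = 7)
Function('D')(N) = 7
Add(Mul(76034, Pow(Function('D')(-638), -1)), Mul(-341746, Pow(343175, -1))) = Add(Mul(76034, Pow(7, -1)), Mul(-341746, Pow(343175, -1))) = Add(Mul(76034, Rational(1, 7)), Mul(-341746, Rational(1, 343175))) = Add(10862, Rational(-341746, 343175)) = Rational(3727225104, 343175)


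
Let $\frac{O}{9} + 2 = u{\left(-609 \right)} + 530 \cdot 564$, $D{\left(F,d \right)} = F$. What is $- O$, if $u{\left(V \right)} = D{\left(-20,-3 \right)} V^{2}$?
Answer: $64068318$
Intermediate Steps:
$u{\left(V \right)} = - 20 V^{2}$
$O = -64068318$ ($O = -18 + 9 \left(- 20 \left(-609\right)^{2} + 530 \cdot 564\right) = -18 + 9 \left(\left(-20\right) 370881 + 298920\right) = -18 + 9 \left(-7417620 + 298920\right) = -18 + 9 \left(-7118700\right) = -18 - 64068300 = -64068318$)
$- O = \left(-1\right) \left(-64068318\right) = 64068318$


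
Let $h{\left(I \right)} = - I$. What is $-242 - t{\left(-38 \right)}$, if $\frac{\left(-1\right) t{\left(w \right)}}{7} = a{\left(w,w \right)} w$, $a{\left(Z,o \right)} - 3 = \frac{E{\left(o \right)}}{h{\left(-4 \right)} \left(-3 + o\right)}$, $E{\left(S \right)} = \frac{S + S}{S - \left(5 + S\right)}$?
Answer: $- \frac{208146}{205} \approx -1015.3$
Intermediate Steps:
$E{\left(S \right)} = - \frac{2 S}{5}$ ($E{\left(S \right)} = \frac{2 S}{-5} = 2 S \left(- \frac{1}{5}\right) = - \frac{2 S}{5}$)
$a{\left(Z,o \right)} = 3 - \frac{2 o}{5 \left(-12 + 4 o\right)}$ ($a{\left(Z,o \right)} = 3 + \frac{\left(- \frac{2}{5}\right) o}{\left(-1\right) \left(-4\right) \left(-3 + o\right)} = 3 + \frac{\left(- \frac{2}{5}\right) o}{4 \left(-3 + o\right)} = 3 + \frac{\left(- \frac{2}{5}\right) o}{-12 + 4 o} = 3 - \frac{2 o}{5 \left(-12 + 4 o\right)}$)
$t{\left(w \right)} = - \frac{7 w \left(-90 + 29 w\right)}{10 \left(-3 + w\right)}$ ($t{\left(w \right)} = - 7 \frac{-90 + 29 w}{10 \left(-3 + w\right)} w = - 7 \frac{w \left(-90 + 29 w\right)}{10 \left(-3 + w\right)} = - \frac{7 w \left(-90 + 29 w\right)}{10 \left(-3 + w\right)}$)
$-242 - t{\left(-38 \right)} = -242 - \frac{7}{10} \left(-38\right) \frac{1}{-3 - 38} \left(90 - -1102\right) = -242 - \frac{7}{10} \left(-38\right) \frac{1}{-41} \left(90 + 1102\right) = -242 - \frac{7}{10} \left(-38\right) \left(- \frac{1}{41}\right) 1192 = -242 - \frac{158536}{205} = - \frac{208146}{205}$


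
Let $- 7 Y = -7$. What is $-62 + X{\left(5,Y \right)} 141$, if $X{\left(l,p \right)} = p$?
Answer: $79$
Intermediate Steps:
$Y = 1$ ($Y = \left(- \frac{1}{7}\right) \left(-7\right) = 1$)
$-62 + X{\left(5,Y \right)} 141 = -62 + 1 \cdot 141 = -62 + 141 = 79$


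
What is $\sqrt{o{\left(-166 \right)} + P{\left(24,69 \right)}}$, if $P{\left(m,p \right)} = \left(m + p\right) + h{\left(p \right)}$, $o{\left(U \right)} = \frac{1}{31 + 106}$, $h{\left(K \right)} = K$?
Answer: $\frac{\sqrt{3040715}}{137} \approx 12.728$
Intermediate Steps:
$o{\left(U \right)} = \frac{1}{137}$
$P{\left(m,p \right)} = m + 2 p$ ($P{\left(m,p \right)} = \left(m + p\right) + p = m + 2 p$)
$\sqrt{o{\left(-166 \right)} + P{\left(24,69 \right)}} = \sqrt{\frac{1}{137} + \left(24 + 2 \cdot 69\right)} = \sqrt{\frac{1}{137} + \left(24 + 138\right)} = \sqrt{\frac{1}{137} + 162} = \sqrt{\frac{22195}{137}} = \frac{\sqrt{3040715}}{137}$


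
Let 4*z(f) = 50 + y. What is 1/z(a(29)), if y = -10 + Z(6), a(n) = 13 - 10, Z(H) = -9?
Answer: 4/31 ≈ 0.12903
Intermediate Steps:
a(n) = 3
y = -19 (y = -10 - 9 = -19)
z(f) = 31/4 (z(f) = (50 - 19)/4 = (¼)*31 = 31/4)
1/z(a(29)) = 1/(31/4) = 4/31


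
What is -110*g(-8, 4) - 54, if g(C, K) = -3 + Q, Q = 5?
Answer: -274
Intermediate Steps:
g(C, K) = 2 (g(C, K) = -3 + 5 = 2)
-110*g(-8, 4) - 54 = -110*2 - 54 = -220 - 54 = -274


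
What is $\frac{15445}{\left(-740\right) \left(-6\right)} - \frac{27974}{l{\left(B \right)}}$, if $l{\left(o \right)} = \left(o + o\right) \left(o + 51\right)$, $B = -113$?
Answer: $\frac{4610539}{3110664} \approx 1.4822$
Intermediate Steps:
$l{\left(o \right)} = 2 o \left(51 + o\right)$
$\frac{15445}{\left(-740\right) \left(-6\right)} - \frac{27974}{l{\left(B \right)}} = \frac{15445}{\left(-740\right) \left(-6\right)} - \frac{27974}{2 \left(-113\right) \left(51 - 113\right)} = \frac{15445}{4440} - \frac{27974}{2 \left(-113\right) \left(-62\right)} = 15445 \cdot \frac{1}{4440} - \frac{27974}{14012} = \frac{3089}{888} - \frac{13987}{7006} = \frac{4610539}{3110664}$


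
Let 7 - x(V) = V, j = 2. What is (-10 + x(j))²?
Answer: 25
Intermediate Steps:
x(V) = 7 - V
(-10 + x(j))² = (-10 + (7 - 1*2))² = (-10 + (7 - 2))² = (-10 + 5)² = (-5)² = 25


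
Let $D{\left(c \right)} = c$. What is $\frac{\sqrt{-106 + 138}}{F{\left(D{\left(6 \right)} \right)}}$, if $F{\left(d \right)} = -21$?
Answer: $- \frac{4 \sqrt{2}}{21} \approx -0.26937$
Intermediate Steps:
$\frac{\sqrt{-106 + 138}}{F{\left(D{\left(6 \right)} \right)}} = \frac{\sqrt{-106 + 138}}{-21} = \sqrt{32} \left(- \frac{1}{21}\right) = 4 \sqrt{2} \left(- \frac{1}{21}\right) = - \frac{4 \sqrt{2}}{21}$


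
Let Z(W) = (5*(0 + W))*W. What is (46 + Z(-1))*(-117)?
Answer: -5967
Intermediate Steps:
Z(W) = 5*W² (Z(W) = (5*W)*W = 5*W²)
(46 + Z(-1))*(-117) = (46 + 5*(-1)²)*(-117) = (46 + 5*1)*(-117) = (46 + 5)*(-117) = 51*(-117) = -5967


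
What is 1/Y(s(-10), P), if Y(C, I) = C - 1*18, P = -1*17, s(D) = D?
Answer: -1/28 ≈ -0.035714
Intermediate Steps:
P = -17
Y(C, I) = -18 + C (Y(C, I) = C - 18 = -18 + C)
1/Y(s(-10), P) = 1/(-18 - 10) = 1/(-28) = -1/28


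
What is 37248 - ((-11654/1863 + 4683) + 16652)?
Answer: 29657573/1863 ≈ 15919.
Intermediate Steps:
37248 - ((-11654/1863 + 4683) + 16652) = 37248 - (8712775/1863 + 16652) = 37248 - 1*39735451/1863 = 37248 - 39735451/1863 = 29657573/1863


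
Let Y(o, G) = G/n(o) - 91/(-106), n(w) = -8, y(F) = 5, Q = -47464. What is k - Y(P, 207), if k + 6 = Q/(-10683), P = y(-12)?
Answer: 106261765/4529592 ≈ 23.459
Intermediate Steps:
P = 5
Y(o, G) = 91/106 - G/8 (Y(o, G) = G/(-8) - 91/(-106) = G*(-⅛) - 91*(-1/106) = -G/8 + 91/106 = 91/106 - G/8)
k = -16634/10683 (k = -6 - 47464/(-10683) = -6 - 47464*(-1/10683) = -6 + 47464/10683 = -16634/10683 ≈ -1.5571)
k - Y(P, 207) = -16634/10683 - (91/106 - ⅛*207) = -16634/10683 - (91/106 - 207/8) = -16634/10683 - 1*(-10607/424) = -16634/10683 + 10607/424 = 106261765/4529592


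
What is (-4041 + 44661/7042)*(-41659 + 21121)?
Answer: 41680493487/503 ≈ 8.2864e+7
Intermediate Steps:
(-4041 + 44661/7042)*(-41659 + 21121) = (-4041 + 44661*(1/7042))*(-20538) = (-4041 + 44661/7042)*(-20538) = -28412061/7042*(-20538) = 41680493487/503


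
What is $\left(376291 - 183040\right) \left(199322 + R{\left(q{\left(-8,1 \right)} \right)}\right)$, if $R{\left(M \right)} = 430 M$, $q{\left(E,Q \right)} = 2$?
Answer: $38685371682$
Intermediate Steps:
$\left(376291 - 183040\right) \left(199322 + R{\left(q{\left(-8,1 \right)} \right)}\right) = \left(376291 - 183040\right) \left(199322 + 430 \cdot 2\right) = \left(376291 - 183040\right) \left(199322 + 860\right) = 193251 \cdot 200182 = 38685371682$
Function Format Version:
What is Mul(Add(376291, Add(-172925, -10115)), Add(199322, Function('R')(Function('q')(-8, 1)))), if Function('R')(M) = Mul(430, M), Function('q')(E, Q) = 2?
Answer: 38685371682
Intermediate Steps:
Mul(Add(376291, Add(-172925, -10115)), Add(199322, Function('R')(Function('q')(-8, 1)))) = Mul(Add(376291, Add(-172925, -10115)), Add(199322, Mul(430, 2))) = Mul(Add(376291, -183040), Add(199322, 860)) = Mul(193251, 200182) = 38685371682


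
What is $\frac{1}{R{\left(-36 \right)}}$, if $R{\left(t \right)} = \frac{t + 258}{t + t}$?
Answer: $- \frac{12}{37} \approx -0.32432$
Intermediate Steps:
$R{\left(t \right)} = \frac{258 + t}{2 t}$
$\frac{1}{R{\left(-36 \right)}} = \frac{1}{\frac{1}{2} \frac{1}{-36} \left(258 - 36\right)} = \frac{1}{\frac{1}{2} \left(- \frac{1}{36}\right) 222} = \frac{1}{- \frac{37}{12}} = - \frac{12}{37}$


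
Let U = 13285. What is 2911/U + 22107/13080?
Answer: 4423565/2316904 ≈ 1.9093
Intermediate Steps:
2911/U + 22107/13080 = 2911/13285 + 22107/13080 = 2911*(1/13285) + 22107*(1/13080) = 2911/13285 + 7369/4360 = 4423565/2316904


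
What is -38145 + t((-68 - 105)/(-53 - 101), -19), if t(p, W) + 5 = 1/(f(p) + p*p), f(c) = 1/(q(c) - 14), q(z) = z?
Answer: -2124791346622/55696943 ≈ -38149.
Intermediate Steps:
f(c) = 1/(-14 + c) (f(c) = 1/(c - 14) = 1/(-14 + c))
t(p, W) = -5 + 1/(p² + 1/(-14 + p)) (t(p, W) = -5 + 1/(1/(-14 + p) + p*p) = -5 + 1/(1/(-14 + p) + p²) = -5 + 1/(p² + 1/(-14 + p)))
-38145 + t((-68 - 105)/(-53 - 101), -19) = -38145 + (-5 - (-1 + 5*((-68 - 105)/(-53 - 101))²)*(-14 + (-68 - 105)/(-53 - 101)))/(1 + ((-68 - 105)/(-53 - 101))²*(-14 + (-68 - 105)/(-53 - 101))) = -38145 + (-5 - (-1 + 5*(-173/(-154))²)*(-14 - 173/(-154)))/(1 + (-173/(-154))²*(-14 - 173/(-154))) = -38145 + (-5 - (-1 + 5*(-173*(-1/154))²)*(-14 - 173*(-1/154)))/(1 + (-173*(-1/154))²*(-14 - 173*(-1/154))) = -38145 + (-5 - (-1 + 5*(173/154)²)*(-14 + 173/154))/(1 + (173/154)²*(-14 + 173/154)) = -38145 + (-5 - 1*(-1 + 5*(29929/23716))*(-1983/154))/(1 + (29929/23716)*(-1983/154)) = -38145 + (-5 - 1*(-1 + 149645/23716)*(-1983/154))/(1 - 59349207/3652264) = -38145 + (-5 - 1*125929/23716*(-1983/154))/(-55696943/3652264) = -38145 - 3652264*(-5 + 249717207/3652264)/55696943 = -38145 - 3652264/55696943*231455887/3652264 = -38145 - 231455887/55696943 = -2124791346622/55696943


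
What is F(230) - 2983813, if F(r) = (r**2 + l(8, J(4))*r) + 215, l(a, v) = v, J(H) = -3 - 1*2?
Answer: -2931848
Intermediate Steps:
J(H) = -5 (J(H) = -3 - 2 = -5)
F(r) = 215 + r**2 - 5*r (F(r) = (r**2 - 5*r) + 215 = 215 + r**2 - 5*r)
F(230) - 2983813 = (215 + 230**2 - 5*230) - 2983813 = (215 + 52900 - 1150) - 2983813 = 51965 - 2983813 = -2931848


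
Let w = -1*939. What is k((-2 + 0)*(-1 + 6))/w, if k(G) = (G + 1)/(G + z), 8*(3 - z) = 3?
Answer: -24/18467 ≈ -0.0012996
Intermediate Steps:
z = 21/8 (z = 3 - 1/8*3 = 3 - 3/8 = 21/8 ≈ 2.6250)
k(G) = (1 + G)/(21/8 + G) (k(G) = (G + 1)/(G + 21/8) = (1 + G)/(21/8 + G))
w = -939
k((-2 + 0)*(-1 + 6))/w = (8*(1 + (-2 + 0)*(-1 + 6))/(21 + 8*((-2 + 0)*(-1 + 6))))/(-939) = -8*(1 - 2*5)/(939*(21 + 8*(-2*5))) = -8*(1 - 10)/(939*(21 + 8*(-10))) = -8*(-9)/(939*(21 - 80)) = -8*(-9)/(939*(-59)) = -8*(-1)*(-9)/(939*59) = -1/939*72/59 = -24/18467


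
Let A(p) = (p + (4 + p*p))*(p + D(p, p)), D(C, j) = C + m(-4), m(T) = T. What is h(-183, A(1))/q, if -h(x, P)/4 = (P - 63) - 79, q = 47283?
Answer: 616/47283 ≈ 0.013028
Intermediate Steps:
D(C, j) = -4 + C (D(C, j) = C - 4 = -4 + C)
A(p) = (-4 + 2*p)*(4 + p + p²) (A(p) = (p + (4 + p*p))*(p + (-4 + p)) = (p + (4 + p²))*(-4 + 2*p) = (4 + p + p²)*(-4 + 2*p) = (-4 + 2*p)*(4 + p + p²))
h(x, P) = 568 - 4*P (h(x, P) = -4*((P - 63) - 79) = -4*((-63 + P) - 79) = -4*(-142 + P) = 568 - 4*P)
h(-183, A(1))/q = (568 - 4*(-16 - 2*1² + 2*1³ + 4*1))/47283 = (568 - 4*(-16 - 2*1 + 2*1 + 4))*(1/47283) = (568 - 4*(-16 - 2 + 2 + 4))*(1/47283) = (568 - 4*(-12))*(1/47283) = (568 + 48)*(1/47283) = 616*(1/47283) = 616/47283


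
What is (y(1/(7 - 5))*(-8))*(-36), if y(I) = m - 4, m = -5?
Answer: -2592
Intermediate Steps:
y(I) = -9 (y(I) = -5 - 4 = -9)
(y(1/(7 - 5))*(-8))*(-36) = -9*(-8)*(-36) = 72*(-36) = -2592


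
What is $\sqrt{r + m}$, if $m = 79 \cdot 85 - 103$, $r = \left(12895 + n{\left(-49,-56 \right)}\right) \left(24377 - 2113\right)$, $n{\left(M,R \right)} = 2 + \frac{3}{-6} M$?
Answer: $2 \sqrt{71922722} \approx 16961.0$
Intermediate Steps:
$n{\left(M,R \right)} = 2 - \frac{M}{2}$ ($n{\left(M,R \right)} = 2 + 3 \left(- \frac{1}{6}\right) M = 2 - \frac{M}{2}$)
$r = 287684276$ ($r = \left(12895 + \left(2 - - \frac{49}{2}\right)\right) \left(24377 - 2113\right) = \left(12895 + \left(2 + \frac{49}{2}\right)\right) 22264 = \left(12895 + \frac{53}{2}\right) 22264 = \frac{25843}{2} \cdot 22264 = 287684276$)
$m = 6612$ ($m = 6715 - 103 = 6612$)
$\sqrt{r + m} = \sqrt{287684276 + 6612} = \sqrt{287690888} = 2 \sqrt{71922722}$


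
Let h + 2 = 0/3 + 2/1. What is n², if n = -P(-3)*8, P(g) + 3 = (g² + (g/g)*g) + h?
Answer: 576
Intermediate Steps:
h = 0 (h = -2 + (0/3 + 2/1) = -2 + (0*(⅓) + 2*1) = -2 + (0 + 2) = -2 + 2 = 0)
P(g) = -3 + g + g² (P(g) = -3 + ((g² + (g/g)*g) + 0) = -3 + ((g² + 1*g) + 0) = -3 + ((g² + g) + 0) = -3 + ((g + g²) + 0) = -3 + (g + g²) = -3 + g + g²)
n = -24 (n = -(-3 - 3 + (-3)²)*8 = -(-3 - 3 + 9)*8 = -1*3*8 = -3*8 = -24)
n² = (-24)² = 576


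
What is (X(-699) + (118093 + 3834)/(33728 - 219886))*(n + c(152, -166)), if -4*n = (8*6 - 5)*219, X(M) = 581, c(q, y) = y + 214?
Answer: -996630909975/744632 ≈ -1.3384e+6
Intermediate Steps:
c(q, y) = 214 + y
n = -9417/4 (n = -(8*6 - 5)*219/4 = -(48 - 5)*219/4 = -43*219/4 = -¼*9417 = -9417/4 ≈ -2354.3)
(X(-699) + (118093 + 3834)/(33728 - 219886))*(n + c(152, -166)) = (581 + (118093 + 3834)/(33728 - 219886))*(-9417/4 + (214 - 166)) = (581 + 121927/(-186158))*(-9417/4 + 48) = (581 + 121927*(-1/186158))*(-9225/4) = (581 - 121927/186158)*(-9225/4) = (108035871/186158)*(-9225/4) = -996630909975/744632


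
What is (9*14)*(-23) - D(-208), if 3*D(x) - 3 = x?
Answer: -8489/3 ≈ -2829.7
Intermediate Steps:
D(x) = 1 + x/3
(9*14)*(-23) - D(-208) = (9*14)*(-23) - (1 + (⅓)*(-208)) = 126*(-23) - (1 - 208/3) = -2898 - 1*(-205/3) = -2898 + 205/3 = -8489/3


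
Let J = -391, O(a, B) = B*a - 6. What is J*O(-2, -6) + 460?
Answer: -1886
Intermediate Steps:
O(a, B) = -6 + B*a
J*O(-2, -6) + 460 = -391*(-6 - 6*(-2)) + 460 = -391*(-6 + 12) + 460 = -391*6 + 460 = -2346 + 460 = -1886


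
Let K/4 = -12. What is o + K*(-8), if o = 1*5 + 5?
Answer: 394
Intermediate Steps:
K = -48 (K = 4*(-12) = -48)
o = 10 (o = 5 + 5 = 10)
o + K*(-8) = 10 - 48*(-8) = 10 + 384 = 394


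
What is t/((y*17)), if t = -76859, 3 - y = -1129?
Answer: -76859/19244 ≈ -3.9939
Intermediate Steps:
y = 1132 (y = 3 - 1*(-1129) = 3 + 1129 = 1132)
t/((y*17)) = -76859/(1132*17) = -76859/19244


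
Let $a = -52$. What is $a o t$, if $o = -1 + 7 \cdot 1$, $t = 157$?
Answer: $-48984$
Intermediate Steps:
$o = 6$ ($o = -1 + 7 = 6$)
$a o t = \left(-52\right) 6 \cdot 157 = \left(-312\right) 157 = -48984$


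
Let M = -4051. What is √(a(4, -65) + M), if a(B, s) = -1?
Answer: 2*I*√1013 ≈ 63.655*I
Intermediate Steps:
√(a(4, -65) + M) = √(-1 - 4051) = √(-4052) = 2*I*√1013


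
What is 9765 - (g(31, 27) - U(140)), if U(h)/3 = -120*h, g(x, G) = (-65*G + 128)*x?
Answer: 9802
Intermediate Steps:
g(x, G) = x*(128 - 65*G) (g(x, G) = (128 - 65*G)*x = x*(128 - 65*G))
U(h) = -360*h (U(h) = 3*(-120*h) = -360*h)
9765 - (g(31, 27) - U(140)) = 9765 - (31*(128 - 65*27) - (-360)*140) = 9765 - (31*(128 - 1755) - 1*(-50400)) = 9765 - (31*(-1627) + 50400) = 9765 - (-50437 + 50400) = 9765 - 1*(-37) = 9765 + 37 = 9802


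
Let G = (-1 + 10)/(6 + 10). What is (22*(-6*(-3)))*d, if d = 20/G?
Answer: 14080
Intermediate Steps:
G = 9/16 ≈ 0.56250
d = 320/9 (d = 20/(9/16) = 20*(16/9) = 320/9 ≈ 35.556)
(22*(-6*(-3)))*d = (22*(-6*(-3)))*(320/9) = (22*18)*(320/9) = 396*(320/9) = 14080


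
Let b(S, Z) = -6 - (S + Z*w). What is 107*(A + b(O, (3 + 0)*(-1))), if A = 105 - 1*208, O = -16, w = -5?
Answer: -11556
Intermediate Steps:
A = -103 (A = 105 - 208 = -103)
b(S, Z) = -6 - S + 5*Z (b(S, Z) = -6 - (S + Z*(-5)) = -6 - (S - 5*Z) = -6 + (-S + 5*Z) = -6 - S + 5*Z)
107*(A + b(O, (3 + 0)*(-1))) = 107*(-103 + (-6 - 1*(-16) + 5*((3 + 0)*(-1)))) = 107*(-103 + (-6 + 16 + 5*(3*(-1)))) = 107*(-103 + (-6 + 16 + 5*(-3))) = 107*(-103 + (-6 + 16 - 15)) = 107*(-103 - 5) = 107*(-108) = -11556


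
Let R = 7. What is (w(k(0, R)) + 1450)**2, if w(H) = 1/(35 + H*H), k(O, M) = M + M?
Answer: 112192172401/53361 ≈ 2.1025e+6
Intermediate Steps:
k(O, M) = 2*M
w(H) = 1/(35 + H**2)
(w(k(0, R)) + 1450)**2 = (1/(35 + (2*7)**2) + 1450)**2 = (1/(35 + 14**2) + 1450)**2 = (1/(35 + 196) + 1450)**2 = (1/231 + 1450)**2 = (334951/231)**2 = 112192172401/53361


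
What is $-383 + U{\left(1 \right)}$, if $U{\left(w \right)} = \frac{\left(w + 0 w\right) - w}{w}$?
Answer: $-383$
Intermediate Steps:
$U{\left(w \right)} = 0$ ($U{\left(w \right)} = \frac{\left(w + 0\right) - w}{w} = \frac{w - w}{w} = \frac{0}{w} = 0$)
$-383 + U{\left(1 \right)} = -383 + 0 = -383$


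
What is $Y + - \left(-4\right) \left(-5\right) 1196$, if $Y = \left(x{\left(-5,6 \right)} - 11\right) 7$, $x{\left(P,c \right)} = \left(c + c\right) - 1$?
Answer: $-23920$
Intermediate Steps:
$x{\left(P,c \right)} = -1 + 2 c$ ($x{\left(P,c \right)} = 2 c - 1 = -1 + 2 c$)
$Y = 0$ ($Y = \left(\left(-1 + 2 \cdot 6\right) - 11\right) 7 = \left(\left(-1 + 12\right) - 11\right) 7 = \left(11 - 11\right) 7 = 0 \cdot 7 = 0$)
$Y + - \left(-4\right) \left(-5\right) 1196 = 0 + - \left(-4\right) \left(-5\right) 1196 = 0 + \left(-1\right) 20 \cdot 1196 = 0 - 23920 = -23920$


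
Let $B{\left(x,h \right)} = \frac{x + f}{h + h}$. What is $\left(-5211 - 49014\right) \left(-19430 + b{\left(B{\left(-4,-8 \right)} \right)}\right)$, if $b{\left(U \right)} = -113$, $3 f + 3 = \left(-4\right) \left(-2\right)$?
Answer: $1059719175$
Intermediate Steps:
$f = \frac{5}{3}$ ($f = -1 + \frac{\left(-4\right) \left(-2\right)}{3} = -1 + \frac{1}{3} \cdot 8 = -1 + \frac{8}{3} = \frac{5}{3} \approx 1.6667$)
$B{\left(x,h \right)} = \frac{\frac{5}{3} + x}{2 h}$ ($B{\left(x,h \right)} = \frac{x + \frac{5}{3}}{h + h} = \frac{\frac{5}{3} + x}{2 h}$)
$\left(-5211 - 49014\right) \left(-19430 + b{\left(B{\left(-4,-8 \right)} \right)}\right) = \left(-5211 - 49014\right) \left(-19430 - 113\right) = \left(-54225\right) \left(-19543\right) = 1059719175$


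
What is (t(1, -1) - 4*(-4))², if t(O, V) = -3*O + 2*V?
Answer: 121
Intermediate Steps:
(t(1, -1) - 4*(-4))² = ((-3*1 + 2*(-1)) - 4*(-4))² = ((-3 - 2) + 16)² = (-5 + 16)² = 11² = 121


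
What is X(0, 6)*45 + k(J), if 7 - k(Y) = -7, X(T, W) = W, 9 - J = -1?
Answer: 284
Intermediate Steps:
J = 10 (J = 9 - 1*(-1) = 9 + 1 = 10)
k(Y) = 14 (k(Y) = 7 - 1*(-7) = 7 + 7 = 14)
X(0, 6)*45 + k(J) = 6*45 + 14 = 270 + 14 = 284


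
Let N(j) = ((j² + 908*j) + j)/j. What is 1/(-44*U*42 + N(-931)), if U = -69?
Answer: 1/127490 ≈ 7.8438e-6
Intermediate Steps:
N(j) = (j² + 909*j)/j
1/(-44*U*42 + N(-931)) = 1/(-44*(-69)*42 + (909 - 931)) = 1/(3036*42 - 22) = 1/(127512 - 22) = 1/127490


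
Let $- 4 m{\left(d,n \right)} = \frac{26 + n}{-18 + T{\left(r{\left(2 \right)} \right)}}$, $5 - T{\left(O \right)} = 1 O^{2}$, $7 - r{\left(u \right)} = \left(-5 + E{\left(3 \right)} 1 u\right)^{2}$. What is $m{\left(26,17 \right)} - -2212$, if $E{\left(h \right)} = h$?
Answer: $\frac{433595}{196} \approx 2212.2$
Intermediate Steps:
$r{\left(u \right)} = 7 - \left(-5 + 3 u\right)^{2}$ ($r{\left(u \right)} = 7 - \left(-5 + 3 \cdot 1 u\right)^{2} = 7 - \left(-5 + 3 u\right)^{2}$)
$T{\left(O \right)} = 5 - O^{2}$ ($T{\left(O \right)} = 5 - 1 O^{2} = 5 - O^{2}$)
$m{\left(d,n \right)} = \frac{13}{98} + \frac{n}{196}$ ($m{\left(d,n \right)} = - \frac{\left(26 + n\right) \frac{1}{-18 + \left(5 - \left(7 - \left(-5 + 3 \cdot 2\right)^{2}\right)^{2}\right)}}{4} = - \frac{\left(26 + n\right) \frac{1}{-18 + \left(5 - \left(7 - \left(-5 + 6\right)^{2}\right)^{2}\right)}}{4} = - \frac{\left(26 + n\right) \frac{1}{-18 + \left(5 - \left(7 - 1^{2}\right)^{2}\right)}}{4} = - \frac{\left(26 + n\right) \frac{1}{-18 + \left(5 - \left(7 - 1\right)^{2}\right)}}{4} = - \frac{\left(26 + n\right) \frac{1}{-18 + \left(5 - 6^{2}\right)}}{4} = - \frac{\left(26 + n\right) \frac{1}{-18 + \left(5 - 36\right)}}{4} = - \frac{\left(26 + n\right) \frac{1}{-18 - 31}}{4} = - \frac{\left(26 + n\right) \frac{1}{-49}}{4} = - \frac{\left(26 + n\right) \left(- \frac{1}{49}\right)}{4} = - \frac{- \frac{26}{49} - \frac{n}{49}}{4} = \frac{13}{98} + \frac{n}{196}$)
$m{\left(26,17 \right)} - -2212 = \left(\frac{13}{98} + \frac{1}{196} \cdot 17\right) - -2212 = \left(\frac{13}{98} + \frac{17}{196}\right) + 2212 = \frac{43}{196} + 2212 = \frac{433595}{196}$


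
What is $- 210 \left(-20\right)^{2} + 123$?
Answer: $-83877$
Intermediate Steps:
$- 210 \left(-20\right)^{2} + 123 = \left(-210\right) 400 + 123 = -84000 + 123 = -83877$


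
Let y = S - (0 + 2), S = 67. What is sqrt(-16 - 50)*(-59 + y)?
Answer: 6*I*sqrt(66) ≈ 48.744*I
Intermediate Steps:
y = 65 (y = 67 - (0 + 2) = 67 - 1*2 = 67 - 2 = 65)
sqrt(-16 - 50)*(-59 + y) = sqrt(-16 - 50)*(-59 + 65) = sqrt(-66)*6 = (I*sqrt(66))*6 = 6*I*sqrt(66)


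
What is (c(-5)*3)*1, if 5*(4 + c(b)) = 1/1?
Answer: -57/5 ≈ -11.400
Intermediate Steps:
c(b) = -19/5 (c(b) = -4 + (⅕)/1 = -4 + (⅕)*1 = -4 + ⅕ = -19/5)
(c(-5)*3)*1 = -19/5*3*1 = -57/5*1 = -57/5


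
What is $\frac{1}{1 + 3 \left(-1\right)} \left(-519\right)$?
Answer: $\frac{519}{2} \approx 259.5$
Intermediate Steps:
$\frac{1}{1 + 3 \left(-1\right)} \left(-519\right) = \frac{1}{1 - 3} \left(-519\right) = \frac{1}{-2} \left(-519\right) = \left(- \frac{1}{2}\right) \left(-519\right) = \frac{519}{2}$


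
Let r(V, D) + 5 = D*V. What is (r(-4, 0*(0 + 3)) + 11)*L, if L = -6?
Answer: -36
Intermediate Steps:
r(V, D) = -5 + D*V
(r(-4, 0*(0 + 3)) + 11)*L = ((-5 + (0*(0 + 3))*(-4)) + 11)*(-6) = ((-5 + (0*3)*(-4)) + 11)*(-6) = ((-5 + 0*(-4)) + 11)*(-6) = ((-5 + 0) + 11)*(-6) = (-5 + 11)*(-6) = 6*(-6) = -36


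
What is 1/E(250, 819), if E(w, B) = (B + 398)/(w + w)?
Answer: 500/1217 ≈ 0.41085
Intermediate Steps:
E(w, B) = (398 + B)/(2*w) (E(w, B) = (398 + B)/((2*w)) = (398 + B)*(1/(2*w)) = (398 + B)/(2*w))
1/E(250, 819) = 1/((½)*(398 + 819)/250) = 1/((½)*(1/250)*1217) = 1/(1217/500) = 500/1217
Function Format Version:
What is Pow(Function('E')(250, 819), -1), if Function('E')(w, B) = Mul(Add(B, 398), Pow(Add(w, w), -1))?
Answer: Rational(500, 1217) ≈ 0.41085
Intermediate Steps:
Function('E')(w, B) = Mul(Rational(1, 2), Pow(w, -1), Add(398, B)) (Function('E')(w, B) = Mul(Add(398, B), Pow(Mul(2, w), -1)) = Mul(Add(398, B), Mul(Rational(1, 2), Pow(w, -1))) = Mul(Rational(1, 2), Pow(w, -1), Add(398, B)))
Pow(Function('E')(250, 819), -1) = Pow(Mul(Rational(1, 2), Pow(250, -1), Add(398, 819)), -1) = Pow(Mul(Rational(1, 2), Rational(1, 250), 1217), -1) = Pow(Rational(1217, 500), -1) = Rational(500, 1217)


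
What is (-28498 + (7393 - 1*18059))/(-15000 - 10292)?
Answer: 9791/6323 ≈ 1.5485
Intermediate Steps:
(-28498 + (7393 - 1*18059))/(-15000 - 10292) = (-28498 + (7393 - 18059))/(-25292) = (-28498 - 10666)*(-1/25292) = -39164*(-1/25292) = 9791/6323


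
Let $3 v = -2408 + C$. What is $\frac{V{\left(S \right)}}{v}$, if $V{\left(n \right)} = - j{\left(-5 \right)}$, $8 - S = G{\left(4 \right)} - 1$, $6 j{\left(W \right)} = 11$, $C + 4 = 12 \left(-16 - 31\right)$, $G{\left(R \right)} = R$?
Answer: $\frac{11}{5952} \approx 0.0018481$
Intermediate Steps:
$C = -568$ ($C = -4 + 12 \left(-16 - 31\right) = -4 + 12 \left(-47\right) = -4 - 564 = -568$)
$j{\left(W \right)} = \frac{11}{6}$ ($j{\left(W \right)} = \frac{1}{6} \cdot 11 = \frac{11}{6}$)
$v = -992$ ($v = \frac{-2408 - 568}{3} = \frac{1}{3} \left(-2976\right) = -992$)
$S = 5$ ($S = 8 - \left(4 - 1\right) = 8 - 3 = 5$)
$V{\left(n \right)} = - \frac{11}{6}$ ($V{\left(n \right)} = \left(-1\right) \frac{11}{6} = - \frac{11}{6}$)
$\frac{V{\left(S \right)}}{v} = - \frac{11}{6 \left(-992\right)} = \left(- \frac{11}{6}\right) \left(- \frac{1}{992}\right) = \frac{11}{5952}$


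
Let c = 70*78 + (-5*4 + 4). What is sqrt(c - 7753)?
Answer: I*sqrt(2309) ≈ 48.052*I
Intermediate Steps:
c = 5444 (c = 5460 + (-20 + 4) = 5460 - 16 = 5444)
sqrt(c - 7753) = sqrt(5444 - 7753) = sqrt(-2309) = I*sqrt(2309)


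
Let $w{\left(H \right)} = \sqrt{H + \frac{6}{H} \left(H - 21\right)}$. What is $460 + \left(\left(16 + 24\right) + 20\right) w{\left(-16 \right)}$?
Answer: $460 + 15 i \sqrt{34} \approx 460.0 + 87.464 i$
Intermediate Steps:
$w{\left(H \right)} = \sqrt{H + \frac{6 \left(-21 + H\right)}{H}}$ ($w{\left(H \right)} = \sqrt{H + \frac{6}{H} \left(-21 + H\right)} = \sqrt{H + \frac{6 \left(-21 + H\right)}{H}}$)
$460 + \left(\left(16 + 24\right) + 20\right) w{\left(-16 \right)} = 460 + \left(\left(16 + 24\right) + 20\right) \sqrt{6 - 16 - \frac{126}{-16}} = 460 + \left(40 + 20\right) \sqrt{6 - 16 - - \frac{63}{8}} = 460 + 60 \sqrt{6 - 16 + \frac{63}{8}} = 460 + 60 \sqrt{- \frac{17}{8}} = 460 + 60 \frac{i \sqrt{34}}{4} = 460 + 15 i \sqrt{34}$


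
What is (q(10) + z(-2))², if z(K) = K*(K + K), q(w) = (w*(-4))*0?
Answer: 64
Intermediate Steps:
q(w) = 0 (q(w) = -4*w*0 = 0)
z(K) = 2*K² (z(K) = K*(2*K) = 2*K²)
(q(10) + z(-2))² = (0 + 2*(-2)²)² = (0 + 2*4)² = (0 + 8)² = 8² = 64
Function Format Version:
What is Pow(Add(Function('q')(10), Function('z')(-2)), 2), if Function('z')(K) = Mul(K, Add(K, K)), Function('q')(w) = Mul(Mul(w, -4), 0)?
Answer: 64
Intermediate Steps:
Function('q')(w) = 0 (Function('q')(w) = Mul(Mul(-4, w), 0) = 0)
Function('z')(K) = Mul(2, Pow(K, 2)) (Function('z')(K) = Mul(K, Mul(2, K)) = Mul(2, Pow(K, 2)))
Pow(Add(Function('q')(10), Function('z')(-2)), 2) = Pow(Add(0, Mul(2, Pow(-2, 2))), 2) = Pow(Add(0, Mul(2, 4)), 2) = Pow(Add(0, 8), 2) = Pow(8, 2) = 64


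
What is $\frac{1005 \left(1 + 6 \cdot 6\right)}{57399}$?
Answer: $\frac{12395}{19133} \approx 0.64783$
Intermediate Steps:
$\frac{1005 \left(1 + 6 \cdot 6\right)}{57399} = 1005 \left(1 + 36\right) \frac{1}{57399} = 1005 \cdot 37 \cdot \frac{1}{57399} = 37185 \cdot \frac{1}{57399} = \frac{12395}{19133}$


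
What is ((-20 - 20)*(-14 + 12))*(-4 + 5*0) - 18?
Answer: -338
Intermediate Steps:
((-20 - 20)*(-14 + 12))*(-4 + 5*0) - 18 = (-40*(-2))*(-4 + 0) - 18 = 80*(-4) - 18 = -320 - 18 = -338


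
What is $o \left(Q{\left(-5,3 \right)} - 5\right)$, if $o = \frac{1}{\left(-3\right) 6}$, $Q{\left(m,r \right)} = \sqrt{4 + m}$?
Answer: $\frac{5}{18} - \frac{i}{18} \approx 0.27778 - 0.055556 i$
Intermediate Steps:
$o = - \frac{1}{18}$ ($o = \frac{1}{-18} = - \frac{1}{18} \approx -0.055556$)
$o \left(Q{\left(-5,3 \right)} - 5\right) = - \frac{\sqrt{4 - 5} - 5}{18} = - \frac{\sqrt{-1} - 5}{18} = - \frac{i - 5}{18} = - \frac{-5 + i}{18} = \frac{5}{18} - \frac{i}{18}$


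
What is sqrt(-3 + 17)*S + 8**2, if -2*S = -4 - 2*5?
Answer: 64 + 7*sqrt(14) ≈ 90.192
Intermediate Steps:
S = 7 (S = -(-4 - 2*5)/2 = -(-4 - 10)/2 = -1/2*(-14) = 7)
sqrt(-3 + 17)*S + 8**2 = sqrt(-3 + 17)*7 + 8**2 = sqrt(14)*7 + 64 = 7*sqrt(14) + 64 = 64 + 7*sqrt(14)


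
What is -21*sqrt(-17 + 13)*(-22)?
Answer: 924*I ≈ 924.0*I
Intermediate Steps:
-21*sqrt(-17 + 13)*(-22) = -42*I*(-22) = 924*I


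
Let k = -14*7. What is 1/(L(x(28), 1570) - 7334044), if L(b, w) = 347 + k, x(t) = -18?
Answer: -1/7333795 ≈ -1.3636e-7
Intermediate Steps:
k = -98
L(b, w) = 249 (L(b, w) = 347 - 98 = 249)
1/(L(x(28), 1570) - 7334044) = 1/(249 - 7334044) = 1/(-7333795) = -1/7333795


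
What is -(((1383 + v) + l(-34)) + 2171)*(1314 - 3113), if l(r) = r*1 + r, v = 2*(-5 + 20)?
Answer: 6325284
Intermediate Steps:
v = 30 (v = 2*15 = 30)
l(r) = 2*r (l(r) = r + r = 2*r)
-(((1383 + v) + l(-34)) + 2171)*(1314 - 3113) = -(((1383 + 30) + 2*(-34)) + 2171)*(1314 - 3113) = -((1413 - 68) + 2171)*(-1799) = -(1345 + 2171)*(-1799) = -3516*(-1799) = -1*(-6325284) = 6325284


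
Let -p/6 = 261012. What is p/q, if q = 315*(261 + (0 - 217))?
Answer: -43502/385 ≈ -112.99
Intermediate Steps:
p = -1566072 (p = -6*261012 = -1566072)
q = 13860 (q = 315*(261 - 217) = 315*44 = 13860)
p/q = -1566072/13860 = -1566072*1/13860 = -43502/385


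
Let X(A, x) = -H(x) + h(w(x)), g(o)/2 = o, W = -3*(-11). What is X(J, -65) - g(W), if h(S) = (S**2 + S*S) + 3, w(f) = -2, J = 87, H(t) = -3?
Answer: -52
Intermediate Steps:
h(S) = 3 + 2*S**2 (h(S) = (S**2 + S**2) + 3 = 2*S**2 + 3 = 3 + 2*S**2)
W = 33
g(o) = 2*o
X(A, x) = 14 (X(A, x) = -1*(-3) + (3 + 2*(-2)**2) = 3 + (3 + 2*4) = 3 + (3 + 8) = 3 + 11 = 14)
X(J, -65) - g(W) = 14 - 2*33 = 14 - 1*66 = 14 - 66 = -52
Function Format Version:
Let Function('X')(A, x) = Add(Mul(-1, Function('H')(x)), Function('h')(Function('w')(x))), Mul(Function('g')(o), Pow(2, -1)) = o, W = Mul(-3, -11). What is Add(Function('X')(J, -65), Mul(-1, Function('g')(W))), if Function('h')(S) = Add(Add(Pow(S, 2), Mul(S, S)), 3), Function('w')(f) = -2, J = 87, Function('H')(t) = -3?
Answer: -52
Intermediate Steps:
Function('h')(S) = Add(3, Mul(2, Pow(S, 2))) (Function('h')(S) = Add(Add(Pow(S, 2), Pow(S, 2)), 3) = Add(Mul(2, Pow(S, 2)), 3) = Add(3, Mul(2, Pow(S, 2))))
W = 33
Function('g')(o) = Mul(2, o)
Function('X')(A, x) = 14 (Function('X')(A, x) = Add(Mul(-1, -3), Add(3, Mul(2, Pow(-2, 2)))) = Add(3, Add(3, Mul(2, 4))) = Add(3, Add(3, 8)) = Add(3, 11) = 14)
Add(Function('X')(J, -65), Mul(-1, Function('g')(W))) = Add(14, Mul(-1, Mul(2, 33))) = Add(14, Mul(-1, 66)) = Add(14, -66) = -52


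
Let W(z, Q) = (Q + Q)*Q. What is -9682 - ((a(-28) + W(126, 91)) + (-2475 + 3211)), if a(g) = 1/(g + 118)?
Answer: -2428201/90 ≈ -26980.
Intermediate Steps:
a(g) = 1/(118 + g)
W(z, Q) = 2*Q**2 (W(z, Q) = (2*Q)*Q = 2*Q**2)
-9682 - ((a(-28) + W(126, 91)) + (-2475 + 3211)) = -9682 - ((1/(118 - 28) + 2*91**2) + (-2475 + 3211)) = -9682 - ((1/90 + 2*8281) + 736) = -9682 - ((1/90 + 16562) + 736) = -9682 - (1490581/90 + 736) = -9682 - 1*1556821/90 = -9682 - 1556821/90 = -2428201/90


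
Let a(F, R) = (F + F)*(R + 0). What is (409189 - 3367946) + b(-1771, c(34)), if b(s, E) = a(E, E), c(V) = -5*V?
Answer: -2900957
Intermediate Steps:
a(F, R) = 2*F*R (a(F, R) = (2*F)*R = 2*F*R)
b(s, E) = 2*E² (b(s, E) = 2*E*E = 2*E²)
(409189 - 3367946) + b(-1771, c(34)) = (409189 - 3367946) + 2*(-5*34)² = -2958757 + 2*(-170)² = -2958757 + 2*28900 = -2958757 + 57800 = -2900957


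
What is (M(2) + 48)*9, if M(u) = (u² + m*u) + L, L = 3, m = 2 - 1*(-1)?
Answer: 549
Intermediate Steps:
m = 3 (m = 2 + 1 = 3)
M(u) = 3 + u² + 3*u (M(u) = (u² + 3*u) + 3 = 3 + u² + 3*u)
(M(2) + 48)*9 = ((3 + 2² + 3*2) + 48)*9 = ((3 + 4 + 6) + 48)*9 = (13 + 48)*9 = 61*9 = 549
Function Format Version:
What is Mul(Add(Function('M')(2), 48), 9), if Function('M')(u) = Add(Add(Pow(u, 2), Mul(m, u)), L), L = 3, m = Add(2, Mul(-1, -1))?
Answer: 549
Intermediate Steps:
m = 3 (m = Add(2, 1) = 3)
Function('M')(u) = Add(3, Pow(u, 2), Mul(3, u)) (Function('M')(u) = Add(Add(Pow(u, 2), Mul(3, u)), 3) = Add(3, Pow(u, 2), Mul(3, u)))
Mul(Add(Function('M')(2), 48), 9) = Mul(Add(Add(3, Pow(2, 2), Mul(3, 2)), 48), 9) = Mul(Add(Add(3, 4, 6), 48), 9) = Mul(Add(13, 48), 9) = Mul(61, 9) = 549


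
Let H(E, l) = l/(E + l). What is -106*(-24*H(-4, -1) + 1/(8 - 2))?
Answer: 7367/15 ≈ 491.13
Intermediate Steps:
-106*(-24*H(-4, -1) + 1/(8 - 2)) = -106*(-(-24)/(-4 - 1) + 1/(8 - 2)) = -106*(-(-24)/(-5) + 1/6) = -106*(-(-24)*(-1)/5 + ⅙) = -106*(-24*⅕ + ⅙) = -106*(-24/5 + ⅙) = -106*(-139/30) = 7367/15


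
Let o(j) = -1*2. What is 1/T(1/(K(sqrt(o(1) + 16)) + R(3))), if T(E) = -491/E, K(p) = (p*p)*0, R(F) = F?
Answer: -1/1473 ≈ -0.00067889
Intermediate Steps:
o(j) = -2
K(p) = 0 (K(p) = p**2*0 = 0)
1/T(1/(K(sqrt(o(1) + 16)) + R(3))) = 1/(-491/(1/(0 + 3))) = 1/(-491/(1/3)) = 1/(-491/1/3) = 1/(-491*3) = 1/(-1473) = -1/1473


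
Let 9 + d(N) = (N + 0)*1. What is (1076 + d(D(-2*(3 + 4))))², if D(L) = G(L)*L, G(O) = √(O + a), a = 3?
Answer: 1136333 - 29876*I*√11 ≈ 1.1363e+6 - 99088.0*I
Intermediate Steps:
G(O) = √(3 + O) (G(O) = √(O + 3) = √(3 + O))
D(L) = L*√(3 + L) (D(L) = √(3 + L)*L = L*√(3 + L))
d(N) = -9 + N (d(N) = -9 + (N + 0)*1 = -9 + N*1 = -9 + N)
(1076 + d(D(-2*(3 + 4))))² = (1076 + (-9 + (-2*(3 + 4))*√(3 - 2*(3 + 4))))² = (1076 + (-9 + (-2*7)*√(3 - 2*7)))² = (1076 + (-9 - 14*√(3 - 14)))² = (1076 + (-9 - 14*I*√11))² = (1067 - 14*I*√11)²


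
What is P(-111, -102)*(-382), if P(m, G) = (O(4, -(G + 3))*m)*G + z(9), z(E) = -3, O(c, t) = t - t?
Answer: 1146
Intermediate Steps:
O(c, t) = 0
P(m, G) = -3 (P(m, G) = (0*m)*G - 3 = 0*G - 3 = 0 - 3 = -3)
P(-111, -102)*(-382) = -3*(-382) = 1146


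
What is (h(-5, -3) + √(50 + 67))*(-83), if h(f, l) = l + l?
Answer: 498 - 249*√13 ≈ -399.78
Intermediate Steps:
h(f, l) = 2*l
(h(-5, -3) + √(50 + 67))*(-83) = (2*(-3) + √(50 + 67))*(-83) = (-6 + √117)*(-83) = (-6 + 3*√13)*(-83) = 498 - 249*√13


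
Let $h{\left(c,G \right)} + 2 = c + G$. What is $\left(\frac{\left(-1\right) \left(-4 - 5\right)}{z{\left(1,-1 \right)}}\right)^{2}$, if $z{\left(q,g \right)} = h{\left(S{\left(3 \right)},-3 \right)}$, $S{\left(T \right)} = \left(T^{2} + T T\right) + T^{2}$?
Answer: $\frac{81}{484} \approx 0.16736$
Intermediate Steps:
$S{\left(T \right)} = 3 T^{2}$ ($S{\left(T \right)} = \left(T^{2} + T^{2}\right) + T^{2} = 2 T^{2} + T^{2} = 3 T^{2}$)
$h{\left(c,G \right)} = -2 + G + c$ ($h{\left(c,G \right)} = -2 + \left(c + G\right) = -2 + \left(G + c\right) = -2 + G + c$)
$z{\left(q,g \right)} = 22$ ($z{\left(q,g \right)} = -2 - 3 + 3 \cdot 3^{2} = -2 - 3 + 3 \cdot 9 = -2 - 3 + 27 = 22$)
$\left(\frac{\left(-1\right) \left(-4 - 5\right)}{z{\left(1,-1 \right)}}\right)^{2} = \left(\frac{\left(-1\right) \left(-4 - 5\right)}{22}\right)^{2} = \left(\left(-1\right) \left(-9\right) \frac{1}{22}\right)^{2} = \left(9 \cdot \frac{1}{22}\right)^{2} = \left(\frac{9}{22}\right)^{2} = \frac{81}{484}$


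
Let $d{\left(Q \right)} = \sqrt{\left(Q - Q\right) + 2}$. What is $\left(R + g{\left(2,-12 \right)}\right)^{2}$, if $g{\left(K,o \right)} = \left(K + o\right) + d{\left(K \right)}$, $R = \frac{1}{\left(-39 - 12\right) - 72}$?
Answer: $\frac{1545619}{15129} - \frac{2462 \sqrt{2}}{123} \approx 73.855$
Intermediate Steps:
$R = - \frac{1}{123}$ ($R = \frac{1}{\left(-39 - 12\right) - 72} = \frac{1}{-51 - 72} = \frac{1}{-123} = - \frac{1}{123} \approx -0.0081301$)
$d{\left(Q \right)} = \sqrt{2}$ ($d{\left(Q \right)} = \sqrt{0 + 2} = \sqrt{2}$)
$g{\left(K,o \right)} = K + o + \sqrt{2}$ ($g{\left(K,o \right)} = \left(K + o\right) + \sqrt{2} = K + o + \sqrt{2}$)
$\left(R + g{\left(2,-12 \right)}\right)^{2} = \left(- \frac{1}{123} + \left(2 - 12 + \sqrt{2}\right)\right)^{2} = \left(- \frac{1}{123} - \left(10 - \sqrt{2}\right)\right)^{2} = \left(- \frac{1231}{123} + \sqrt{2}\right)^{2}$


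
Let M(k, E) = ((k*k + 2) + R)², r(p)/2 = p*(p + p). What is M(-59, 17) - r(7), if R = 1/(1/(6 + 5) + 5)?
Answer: 38047398825/3136 ≈ 1.2132e+7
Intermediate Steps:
R = 11/56 (R = 1/(1/11 + 5) = 1/(56/11) = 11/56 ≈ 0.19643)
r(p) = 4*p² (r(p) = 2*(p*(p + p)) = 2*(p*(2*p)) = 2*(2*p²) = 4*p²)
M(k, E) = (123/56 + k²)² (M(k, E) = ((k*k + 2) + 11/56)² = ((k² + 2) + 11/56)² = ((2 + k²) + 11/56)² = (123/56 + k²)²)
M(-59, 17) - r(7) = (123 + 56*(-59)²)²/3136 - 4*7² = (123 + 56*3481)²/3136 - 4*49 = (123 + 194936)²/3136 - 1*196 = (1/3136)*195059² - 196 = (1/3136)*38048013481 - 196 = 38048013481/3136 - 196 = 38047398825/3136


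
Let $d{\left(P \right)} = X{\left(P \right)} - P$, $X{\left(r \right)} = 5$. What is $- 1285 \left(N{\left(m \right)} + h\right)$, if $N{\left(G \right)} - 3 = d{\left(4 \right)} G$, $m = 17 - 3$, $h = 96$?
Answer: $-145205$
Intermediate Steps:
$m = 14$
$d{\left(P \right)} = 5 - P$
$N{\left(G \right)} = 3 + G$ ($N{\left(G \right)} = 3 + \left(5 - 4\right) G = 3 + 1 G = 3 + G$)
$- 1285 \left(N{\left(m \right)} + h\right) = - 1285 \left(\left(3 + 14\right) + 96\right) = - 1285 \left(17 + 96\right) = \left(-1285\right) 113 = -145205$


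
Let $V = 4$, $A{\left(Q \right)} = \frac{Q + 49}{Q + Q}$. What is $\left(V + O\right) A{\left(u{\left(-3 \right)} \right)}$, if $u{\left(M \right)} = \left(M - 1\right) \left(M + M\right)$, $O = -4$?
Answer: $0$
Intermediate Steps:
$u{\left(M \right)} = 2 M \left(-1 + M\right)$ ($u{\left(M \right)} = \left(-1 + M\right) 2 M = 2 M \left(-1 + M\right)$)
$A{\left(Q \right)} = \frac{49 + Q}{2 Q}$
$\left(V + O\right) A{\left(u{\left(-3 \right)} \right)} = \left(4 - 4\right) \frac{49 + 2 \left(-3\right) \left(-1 - 3\right)}{2 \cdot 2 \left(-3\right) \left(-1 - 3\right)} = 0 \frac{49 + 2 \left(-3\right) \left(-4\right)}{2 \cdot 2 \left(-3\right) \left(-4\right)} = 0 \frac{49 + 24}{2 \cdot 24} = 0 \cdot \frac{1}{2} \cdot \frac{1}{24} \cdot 73 = 0 \cdot \frac{73}{48} = 0$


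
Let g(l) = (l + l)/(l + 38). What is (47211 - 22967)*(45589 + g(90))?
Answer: 8842350473/8 ≈ 1.1053e+9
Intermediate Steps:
g(l) = 2*l/(38 + l) (g(l) = (2*l)/(38 + l) = 2*l/(38 + l))
(47211 - 22967)*(45589 + g(90)) = (47211 - 22967)*(45589 + 2*90/(38 + 90)) = 24244*(45589 + 2*90/128) = 24244*(45589 + 2*90*(1/128)) = 24244*(45589 + 45/32) = 24244*(1458893/32) = 8842350473/8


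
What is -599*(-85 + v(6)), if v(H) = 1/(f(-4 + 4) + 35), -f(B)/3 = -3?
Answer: 2239661/44 ≈ 50901.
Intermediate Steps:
f(B) = 9 (f(B) = -3*(-3) = 9)
v(H) = 1/44 (v(H) = 1/(9 + 35) = 1/44)
-599*(-85 + v(6)) = -599*(-85 + 1/44) = -599*(-3739/44) = 2239661/44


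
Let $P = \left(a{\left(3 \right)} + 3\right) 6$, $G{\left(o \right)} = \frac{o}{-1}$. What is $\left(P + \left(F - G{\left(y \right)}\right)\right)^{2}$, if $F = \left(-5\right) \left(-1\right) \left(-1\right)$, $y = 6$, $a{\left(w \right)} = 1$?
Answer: $625$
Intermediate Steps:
$F = -5$ ($F = 5 \left(-1\right) = -5$)
$G{\left(o \right)} = - o$ ($G{\left(o \right)} = o \left(-1\right) = - o$)
$P = 24$ ($P = \left(1 + 3\right) 6 = 4 \cdot 6 = 24$)
$\left(P + \left(F - G{\left(y \right)}\right)\right)^{2} = \left(24 - \left(5 - 6\right)\right)^{2} = \left(24 - -1\right)^{2} = \left(24 + \left(-5 + 6\right)\right)^{2} = \left(24 + 1\right)^{2} = 25^{2} = 625$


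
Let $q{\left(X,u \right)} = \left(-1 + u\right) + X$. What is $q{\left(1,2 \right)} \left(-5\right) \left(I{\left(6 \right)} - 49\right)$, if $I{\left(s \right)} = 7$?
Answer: $420$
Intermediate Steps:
$q{\left(X,u \right)} = -1 + X + u$
$q{\left(1,2 \right)} \left(-5\right) \left(I{\left(6 \right)} - 49\right) = \left(-1 + 1 + 2\right) \left(-5\right) \left(7 - 49\right) = 2 \left(-5\right) \left(-42\right) = \left(-10\right) \left(-42\right) = 420$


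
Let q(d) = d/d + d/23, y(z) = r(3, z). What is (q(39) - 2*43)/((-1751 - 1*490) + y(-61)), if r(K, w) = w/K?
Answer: 1437/39008 ≈ 0.036839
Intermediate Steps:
y(z) = z/3
q(d) = 1 + d/23 (q(d) = 1 + d*(1/23) = 1 + d/23)
(q(39) - 2*43)/((-1751 - 1*490) + y(-61)) = ((1 + (1/23)*39) - 2*43)/((-1751 - 1*490) + (⅓)*(-61)) = ((1 + 39/23) - 86)/((-1751 - 490) - 61/3) = (62/23 - 86)/(-2241 - 61/3) = -1916/(23*(-6784/3)) = -1916/23*(-3/6784) = 1437/39008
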